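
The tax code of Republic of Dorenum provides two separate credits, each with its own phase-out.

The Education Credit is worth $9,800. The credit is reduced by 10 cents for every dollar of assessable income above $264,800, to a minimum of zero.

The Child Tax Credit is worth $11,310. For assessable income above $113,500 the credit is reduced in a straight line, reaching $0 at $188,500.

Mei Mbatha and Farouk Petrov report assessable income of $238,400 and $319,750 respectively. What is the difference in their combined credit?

Mei ($238,400): Education Credit: $238,400 is at or below the $264,800 threshold, so the full $9,800 applies. Child Tax Credit: $238,400 is at or above $188,500, so the credit is $0. total $9,800 + $0 = $9,800
Farouk ($319,750): Education Credit: 10% of the $54,950 excess over $264,800 is $5,495; credit = $9,800 − $5,495 = $4,305. Child Tax Credit: $319,750 is at or above $188,500, so the credit is $0. total $4,305 + $0 = $4,305
Difference: |$9,800 − $4,305| = $5,495.

$5,495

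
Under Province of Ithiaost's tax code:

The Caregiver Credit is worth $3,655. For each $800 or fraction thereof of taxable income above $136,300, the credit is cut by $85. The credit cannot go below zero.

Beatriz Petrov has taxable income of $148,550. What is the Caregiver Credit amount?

$2,295

Caregiver Credit: income exceeds $136,300 by $12,250, which is 16 full-or-partial $800 increments; reduction = 16 × $85 = $1,360, leaving $2,295.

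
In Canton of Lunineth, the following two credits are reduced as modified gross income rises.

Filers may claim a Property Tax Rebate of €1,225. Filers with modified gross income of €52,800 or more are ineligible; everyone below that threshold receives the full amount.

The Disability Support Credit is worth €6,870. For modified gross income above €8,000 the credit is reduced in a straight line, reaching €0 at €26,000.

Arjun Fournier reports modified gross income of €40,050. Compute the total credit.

Property Tax Rebate: €40,050 is below the €52,800 cutoff, so the full €1,225 applies.
Disability Support Credit: €40,050 is at or above €26,000, so the credit is €0.
Total: €1,225 + €0 = €1,225.

€1,225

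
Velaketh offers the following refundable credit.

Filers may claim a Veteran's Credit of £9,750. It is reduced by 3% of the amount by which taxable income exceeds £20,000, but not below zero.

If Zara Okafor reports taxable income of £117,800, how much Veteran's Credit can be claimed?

£6,816

Veteran's Credit: 3% of the £97,800 excess over £20,000 is £2,934; credit = £9,750 − £2,934 = £6,816.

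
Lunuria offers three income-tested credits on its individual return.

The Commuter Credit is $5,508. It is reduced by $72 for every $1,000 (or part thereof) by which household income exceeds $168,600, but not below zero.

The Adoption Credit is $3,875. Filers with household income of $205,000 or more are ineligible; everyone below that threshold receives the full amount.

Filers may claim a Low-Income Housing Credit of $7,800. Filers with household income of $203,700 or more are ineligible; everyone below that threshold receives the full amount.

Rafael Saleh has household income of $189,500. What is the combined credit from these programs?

$15,671

Commuter Credit: income exceeds $168,600 by $20,900, which is 21 full-or-partial $1,000 increments; reduction = 21 × $72 = $1,512, leaving $3,996.
Adoption Credit: $189,500 is below the $205,000 cutoff, so the full $3,875 applies.
Low-Income Housing Credit: $189,500 is below the $203,700 cutoff, so the full $7,800 applies.
Total: $3,996 + $3,875 + $7,800 = $15,671.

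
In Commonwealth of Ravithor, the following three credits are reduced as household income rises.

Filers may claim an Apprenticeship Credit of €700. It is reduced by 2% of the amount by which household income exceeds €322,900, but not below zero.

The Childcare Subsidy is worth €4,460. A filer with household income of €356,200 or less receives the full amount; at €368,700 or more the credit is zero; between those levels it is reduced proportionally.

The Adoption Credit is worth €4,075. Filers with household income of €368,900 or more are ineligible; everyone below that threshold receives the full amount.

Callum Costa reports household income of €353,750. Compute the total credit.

Apprenticeship Credit: 2% of the €30,850 excess over €322,900 is €617; credit = €700 − €617 = €83.
Childcare Subsidy: €353,750 is at or below the €356,200 threshold, so the full €4,460 applies.
Adoption Credit: €353,750 is below the €368,900 cutoff, so the full €4,075 applies.
Total: €83 + €4,460 + €4,075 = €8,618.

€8,618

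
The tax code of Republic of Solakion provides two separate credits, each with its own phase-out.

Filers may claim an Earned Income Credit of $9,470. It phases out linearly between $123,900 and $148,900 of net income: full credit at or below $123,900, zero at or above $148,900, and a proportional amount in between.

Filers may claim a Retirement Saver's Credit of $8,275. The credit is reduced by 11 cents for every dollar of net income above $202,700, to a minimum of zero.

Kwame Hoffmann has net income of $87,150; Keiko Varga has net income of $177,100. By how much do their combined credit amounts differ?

Kwame ($87,150): Earned Income Credit: $87,150 is at or below the $123,900 threshold, so the full $9,470 applies. Retirement Saver's Credit: $87,150 is at or below the $202,700 threshold, so the full $8,275 applies. total $9,470 + $8,275 = $17,745
Keiko ($177,100): Earned Income Credit: $177,100 is at or above $148,900, so the credit is $0. Retirement Saver's Credit: $177,100 is at or below the $202,700 threshold, so the full $8,275 applies. total $0 + $8,275 = $8,275
Difference: |$17,745 − $8,275| = $9,470.

$9,470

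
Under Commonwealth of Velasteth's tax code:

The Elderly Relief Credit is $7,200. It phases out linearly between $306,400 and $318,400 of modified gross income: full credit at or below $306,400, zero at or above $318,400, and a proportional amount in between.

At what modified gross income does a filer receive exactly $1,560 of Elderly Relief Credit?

$1,560 is 1,560/7,200 of the full $7,200, so 5,640/7,200 of the $12,000 range has been used: income = $306,400 + $12,000 × 5,640/7,200 = $315,800.

$315,800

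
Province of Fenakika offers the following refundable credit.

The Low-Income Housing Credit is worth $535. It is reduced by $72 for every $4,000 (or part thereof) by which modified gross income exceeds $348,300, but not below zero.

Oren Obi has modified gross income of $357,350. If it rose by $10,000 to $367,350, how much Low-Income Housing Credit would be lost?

At $357,350 — income exceeds $348,300 by $9,050, which is 3 full-or-partial $4,000 increments; reduction = 3 × $72 = $216, leaving $319.
At $367,350 — income exceeds $348,300 by $19,050, which is 5 full-or-partial $4,000 increments; reduction = 5 × $72 = $360, leaving $175.
Lost: $319 − $175 = $144.

$144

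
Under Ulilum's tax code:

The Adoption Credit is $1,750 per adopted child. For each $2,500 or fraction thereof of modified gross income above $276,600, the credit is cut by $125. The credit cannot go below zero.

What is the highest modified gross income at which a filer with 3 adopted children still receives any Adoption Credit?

$379,100

Full credit = 3 × $1,750 = $5,250.
After 41 increments the reduction is 41 × $125 = $5,125, leaving $125; one more increment wipes it out. Increment 41 ends at excess 41 × $2,500 = $102,500, so the highest qualifying income is $276,600 + $102,500 = $379,100.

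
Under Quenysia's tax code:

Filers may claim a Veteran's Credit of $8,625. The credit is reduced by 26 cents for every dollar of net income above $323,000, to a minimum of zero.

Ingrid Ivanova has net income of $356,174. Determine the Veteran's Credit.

$0

Veteran's Credit: 26% of the $33,174 excess over $323,000 is $8,625.24 ≥ base, so the credit is $0.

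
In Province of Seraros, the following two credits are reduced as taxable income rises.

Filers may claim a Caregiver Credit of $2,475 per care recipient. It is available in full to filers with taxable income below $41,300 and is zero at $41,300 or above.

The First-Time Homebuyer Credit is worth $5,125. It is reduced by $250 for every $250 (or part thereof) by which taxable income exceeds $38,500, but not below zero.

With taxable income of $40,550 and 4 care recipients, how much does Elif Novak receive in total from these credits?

Caregiver Credit: base = 4 × $2,475 = $9,900. $40,550 is below the $41,300 cutoff, so the full $9,900 applies.
First-Time Homebuyer Credit: income exceeds $38,500 by $2,050, which is 9 full-or-partial $250 increments; reduction = 9 × $250 = $2,250, leaving $2,875.
Total: $9,900 + $2,875 = $12,775.

$12,775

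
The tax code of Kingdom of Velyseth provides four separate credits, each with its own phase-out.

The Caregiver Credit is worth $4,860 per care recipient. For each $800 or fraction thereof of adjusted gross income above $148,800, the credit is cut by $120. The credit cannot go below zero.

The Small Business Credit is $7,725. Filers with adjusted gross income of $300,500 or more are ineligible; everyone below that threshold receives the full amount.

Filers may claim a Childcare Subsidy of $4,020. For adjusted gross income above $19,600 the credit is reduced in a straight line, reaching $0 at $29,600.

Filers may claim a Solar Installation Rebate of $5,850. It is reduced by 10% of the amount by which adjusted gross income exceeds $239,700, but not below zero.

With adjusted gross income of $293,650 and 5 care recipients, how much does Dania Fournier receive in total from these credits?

Caregiver Credit: base = 5 × $4,860 = $24,300. income exceeds $148,800 by $144,850, which is 182 full-or-partial $800 increments; reduction = 182 × $120 = $21,840, leaving $2,460.
Small Business Credit: $293,650 is below the $300,500 cutoff, so the full $7,725 applies.
Childcare Subsidy: $293,650 is at or above $29,600, so the credit is $0.
Solar Installation Rebate: 10% of the $53,950 excess over $239,700 is $5,395; credit = $5,850 − $5,395 = $455.
Total: $2,460 + $7,725 + $0 + $455 = $10,640.

$10,640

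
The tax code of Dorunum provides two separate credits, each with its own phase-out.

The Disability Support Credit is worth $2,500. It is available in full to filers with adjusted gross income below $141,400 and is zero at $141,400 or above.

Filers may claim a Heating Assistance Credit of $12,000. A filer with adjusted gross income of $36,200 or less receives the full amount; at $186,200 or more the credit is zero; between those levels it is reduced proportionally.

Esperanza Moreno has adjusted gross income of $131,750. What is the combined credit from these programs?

$6,856

Disability Support Credit: $131,750 is below the $141,400 cutoff, so the full $2,500 applies.
Heating Assistance Credit: $131,750 is $95,550 into a $150,000 phase-out range, leaving 54,450/150,000 of the credit: $12,000 × 54,450/150,000 = $4,356.
Total: $2,500 + $4,356 = $6,856.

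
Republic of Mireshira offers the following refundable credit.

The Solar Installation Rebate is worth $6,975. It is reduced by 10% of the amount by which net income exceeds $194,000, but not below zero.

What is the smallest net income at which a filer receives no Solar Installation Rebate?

The credit falls by 10% of each dollar above $194,000, so it reaches zero when the excess is $6,975 / 10% = $69,750: income = $194,000 + $69,750 = $263,750.

$263,750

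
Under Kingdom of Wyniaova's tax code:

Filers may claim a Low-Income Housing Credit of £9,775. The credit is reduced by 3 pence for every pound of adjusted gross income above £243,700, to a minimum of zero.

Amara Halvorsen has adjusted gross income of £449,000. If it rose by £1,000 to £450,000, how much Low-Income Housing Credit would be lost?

£30

At £449,000 — 3% of the £205,300 excess over £243,700 is £6,159; credit = £9,775 − £6,159 = £3,616.
At £450,000 — 3% of the £206,300 excess over £243,700 is £6,189; credit = £9,775 − £6,189 = £3,586.
Lost: £3,616 − £3,586 = £30.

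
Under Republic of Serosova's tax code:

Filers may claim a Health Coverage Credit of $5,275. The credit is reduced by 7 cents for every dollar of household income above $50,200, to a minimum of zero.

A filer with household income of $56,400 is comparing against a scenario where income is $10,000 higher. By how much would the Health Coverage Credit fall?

$700

At $56,400 — 7% of the $6,200 excess over $50,200 is $434; credit = $5,275 − $434 = $4,841.
At $66,400 — 7% of the $16,200 excess over $50,200 is $1,134; credit = $5,275 − $1,134 = $4,141.
Lost: $4,841 − $4,141 = $700.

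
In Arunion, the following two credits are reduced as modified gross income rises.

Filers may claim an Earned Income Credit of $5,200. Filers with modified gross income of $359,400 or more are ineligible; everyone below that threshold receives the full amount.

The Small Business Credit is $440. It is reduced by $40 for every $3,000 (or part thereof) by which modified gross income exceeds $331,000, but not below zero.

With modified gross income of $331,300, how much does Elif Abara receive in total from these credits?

Earned Income Credit: $331,300 is below the $359,400 cutoff, so the full $5,200 applies.
Small Business Credit: income exceeds $331,000 by $300, which is 1 full-or-partial $3,000 increment; reduction = 1 × $40 = $40, leaving $400.
Total: $5,200 + $400 = $5,600.

$5,600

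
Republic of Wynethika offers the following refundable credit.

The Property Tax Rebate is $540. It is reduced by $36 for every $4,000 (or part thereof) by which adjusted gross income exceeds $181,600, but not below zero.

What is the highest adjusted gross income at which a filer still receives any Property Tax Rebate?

After 14 increments the reduction is 14 × $36 = $504, leaving $36; one more increment wipes it out. Increment 14 ends at excess 14 × $4,000 = $56,000, so the highest qualifying income is $181,600 + $56,000 = $237,600.

$237,600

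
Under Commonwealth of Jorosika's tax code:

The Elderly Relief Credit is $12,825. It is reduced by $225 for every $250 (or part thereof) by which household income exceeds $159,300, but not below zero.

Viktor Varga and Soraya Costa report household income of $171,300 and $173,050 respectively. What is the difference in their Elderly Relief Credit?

$1,575

Viktor ($171,300): Elderly Relief Credit: income exceeds $159,300 by $12,000, which is 48 full-or-partial $250 increments; reduction = 48 × $225 = $10,800, leaving $2,025.
Soraya ($173,050): Elderly Relief Credit: income exceeds $159,300 by $13,750, which is 55 full-or-partial $250 increments; reduction = 55 × $225 = $12,375, leaving $450.
Difference: |$2,025 − $450| = $1,575.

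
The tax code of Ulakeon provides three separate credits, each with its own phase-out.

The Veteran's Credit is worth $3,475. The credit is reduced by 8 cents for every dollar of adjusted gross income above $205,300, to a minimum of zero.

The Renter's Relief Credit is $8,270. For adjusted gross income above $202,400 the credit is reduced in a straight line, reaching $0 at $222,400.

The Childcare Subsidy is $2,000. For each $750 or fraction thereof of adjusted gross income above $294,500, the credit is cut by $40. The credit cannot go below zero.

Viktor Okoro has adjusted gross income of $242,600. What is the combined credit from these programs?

Veteran's Credit: 8% of the $37,300 excess over $205,300 is $2,984; credit = $3,475 − $2,984 = $491.
Renter's Relief Credit: $242,600 is at or above $222,400, so the credit is $0.
Childcare Subsidy: $242,600 is at or below the $294,500 threshold, so the full $2,000 applies.
Total: $491 + $0 + $2,000 = $2,491.

$2,491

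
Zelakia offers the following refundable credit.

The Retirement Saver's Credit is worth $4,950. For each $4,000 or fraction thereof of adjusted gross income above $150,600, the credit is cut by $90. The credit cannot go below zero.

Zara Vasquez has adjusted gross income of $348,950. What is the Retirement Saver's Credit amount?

Retirement Saver's Credit: income exceeds $150,600 by $198,350, which is 50 full-or-partial $4,000 increments; reduction = 50 × $90 = $4,500, leaving $450.

$450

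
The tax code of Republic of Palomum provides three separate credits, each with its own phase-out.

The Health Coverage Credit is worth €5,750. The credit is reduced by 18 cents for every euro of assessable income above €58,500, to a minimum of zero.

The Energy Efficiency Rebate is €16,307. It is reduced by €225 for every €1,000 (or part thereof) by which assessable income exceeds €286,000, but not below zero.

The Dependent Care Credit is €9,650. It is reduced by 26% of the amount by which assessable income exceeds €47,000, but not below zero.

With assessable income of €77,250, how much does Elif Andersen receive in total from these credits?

Health Coverage Credit: 18% of the €18,750 excess over €58,500 is €3,375; credit = €5,750 − €3,375 = €2,375.
Energy Efficiency Rebate: €77,250 is at or below the €286,000 threshold, so the full €16,307 applies.
Dependent Care Credit: 26% of the €30,250 excess over €47,000 is €7,865; credit = €9,650 − €7,865 = €1,785.
Total: €2,375 + €16,307 + €1,785 = €20,467.

€20,467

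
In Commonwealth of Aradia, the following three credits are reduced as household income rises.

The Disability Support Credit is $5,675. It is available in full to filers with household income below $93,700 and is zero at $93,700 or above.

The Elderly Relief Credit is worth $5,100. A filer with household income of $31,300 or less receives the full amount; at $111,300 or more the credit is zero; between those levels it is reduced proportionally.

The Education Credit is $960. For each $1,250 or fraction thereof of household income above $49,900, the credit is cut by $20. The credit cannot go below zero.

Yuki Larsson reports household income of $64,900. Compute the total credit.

$9,353

Disability Support Credit: $64,900 is below the $93,700 cutoff, so the full $5,675 applies.
Elderly Relief Credit: $64,900 is $33,600 into a $80,000 phase-out range, leaving 46,400/80,000 of the credit: $5,100 × 46,400/80,000 = $2,958.
Education Credit: income exceeds $49,900 by $15,000, which is 12 full-or-partial $1,250 increments; reduction = 12 × $20 = $240, leaving $720.
Total: $5,675 + $2,958 + $720 = $9,353.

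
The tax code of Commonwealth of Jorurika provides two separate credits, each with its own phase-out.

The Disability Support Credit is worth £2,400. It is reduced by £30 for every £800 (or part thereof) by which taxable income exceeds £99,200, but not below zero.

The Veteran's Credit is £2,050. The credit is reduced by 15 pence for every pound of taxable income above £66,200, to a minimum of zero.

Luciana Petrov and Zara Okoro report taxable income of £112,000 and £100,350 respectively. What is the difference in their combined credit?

Luciana (£112,000): Disability Support Credit: income exceeds £99,200 by £12,800, which is 16 full-or-partial £800 increments; reduction = 16 × £30 = £480, leaving £1,920. Veteran's Credit: 15% of the £45,800 excess over £66,200 is £6,870 ≥ base, so the credit is £0. total £1,920 + £0 = £1,920
Zara (£100,350): Disability Support Credit: income exceeds £99,200 by £1,150, which is 2 full-or-partial £800 increments; reduction = 2 × £30 = £60, leaving £2,340. Veteran's Credit: 15% of the £34,150 excess over £66,200 is £5,122.50 ≥ base, so the credit is £0. total £2,340 + £0 = £2,340
Difference: |£1,920 − £2,340| = £420.

£420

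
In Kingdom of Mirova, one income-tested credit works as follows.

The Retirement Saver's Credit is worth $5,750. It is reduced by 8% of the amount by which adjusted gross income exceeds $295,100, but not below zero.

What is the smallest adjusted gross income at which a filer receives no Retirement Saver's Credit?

The credit falls by 8% of each dollar above $295,100, so it reaches zero when the excess is $5,750 / 8% = $71,875: income = $295,100 + $71,875 = $366,975.

$366,975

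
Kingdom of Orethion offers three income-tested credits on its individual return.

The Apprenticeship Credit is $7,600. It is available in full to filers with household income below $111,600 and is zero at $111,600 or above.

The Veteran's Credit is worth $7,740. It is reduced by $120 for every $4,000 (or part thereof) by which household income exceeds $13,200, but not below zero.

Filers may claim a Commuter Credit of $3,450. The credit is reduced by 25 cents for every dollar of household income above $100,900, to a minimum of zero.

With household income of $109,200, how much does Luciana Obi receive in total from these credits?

Apprenticeship Credit: $109,200 is below the $111,600 cutoff, so the full $7,600 applies.
Veteran's Credit: income exceeds $13,200 by $96,000, which is 24 full-or-partial $4,000 increments; reduction = 24 × $120 = $2,880, leaving $4,860.
Commuter Credit: 25% of the $8,300 excess over $100,900 is $2,075; credit = $3,450 − $2,075 = $1,375.
Total: $7,600 + $4,860 + $1,375 = $13,835.

$13,835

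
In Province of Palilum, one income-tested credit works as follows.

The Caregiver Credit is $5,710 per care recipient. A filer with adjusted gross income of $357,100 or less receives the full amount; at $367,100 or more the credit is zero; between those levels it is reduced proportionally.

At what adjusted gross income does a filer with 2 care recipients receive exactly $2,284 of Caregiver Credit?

Full credit = 2 × $5,710 = $11,420.
$2,284 is 2,284/11,420 of the full $11,420, so 9,136/11,420 of the $10,000 range has been used: income = $357,100 + $10,000 × 9,136/11,420 = $365,100.

$365,100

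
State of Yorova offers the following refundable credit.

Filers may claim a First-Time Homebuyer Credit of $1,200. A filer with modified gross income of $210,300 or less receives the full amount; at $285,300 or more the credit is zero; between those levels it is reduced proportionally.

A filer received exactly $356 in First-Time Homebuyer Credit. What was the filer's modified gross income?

$356 is 356/1,200 of the full $1,200, so 844/1,200 of the $75,000 range has been used: income = $210,300 + $75,000 × 844/1,200 = $263,050.

$263,050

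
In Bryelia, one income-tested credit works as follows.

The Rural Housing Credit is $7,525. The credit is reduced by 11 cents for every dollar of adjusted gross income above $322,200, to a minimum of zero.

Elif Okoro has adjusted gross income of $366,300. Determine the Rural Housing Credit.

Rural Housing Credit: 11% of the $44,100 excess over $322,200 is $4,851; credit = $7,525 − $4,851 = $2,674.

$2,674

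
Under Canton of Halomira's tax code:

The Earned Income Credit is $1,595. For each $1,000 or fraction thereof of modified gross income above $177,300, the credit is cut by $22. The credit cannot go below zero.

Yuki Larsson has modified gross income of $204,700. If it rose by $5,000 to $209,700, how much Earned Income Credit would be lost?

$110

At $204,700 — income exceeds $177,300 by $27,400, which is 28 full-or-partial $1,000 increments; reduction = 28 × $22 = $616, leaving $979.
At $209,700 — income exceeds $177,300 by $32,400, which is 33 full-or-partial $1,000 increments; reduction = 33 × $22 = $726, leaving $869.
Lost: $979 − $869 = $110.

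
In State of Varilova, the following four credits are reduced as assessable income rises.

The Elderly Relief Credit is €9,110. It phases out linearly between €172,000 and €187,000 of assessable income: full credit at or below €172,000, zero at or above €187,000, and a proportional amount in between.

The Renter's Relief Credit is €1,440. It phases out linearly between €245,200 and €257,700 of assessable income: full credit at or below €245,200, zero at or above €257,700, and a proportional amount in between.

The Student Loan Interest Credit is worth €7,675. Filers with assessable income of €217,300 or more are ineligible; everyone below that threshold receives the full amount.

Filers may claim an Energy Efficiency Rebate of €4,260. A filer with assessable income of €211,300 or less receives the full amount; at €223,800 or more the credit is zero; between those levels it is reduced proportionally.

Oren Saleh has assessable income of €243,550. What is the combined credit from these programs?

€1,440

Elderly Relief Credit: €243,550 is at or above €187,000, so the credit is €0.
Renter's Relief Credit: €243,550 is at or below the €245,200 threshold, so the full €1,440 applies.
Student Loan Interest Credit: €243,550 meets or exceeds the €217,300 cutoff, so the credit is €0.
Energy Efficiency Rebate: €243,550 is at or above €223,800, so the credit is €0.
Total: €0 + €1,440 + €0 + €0 = €1,440.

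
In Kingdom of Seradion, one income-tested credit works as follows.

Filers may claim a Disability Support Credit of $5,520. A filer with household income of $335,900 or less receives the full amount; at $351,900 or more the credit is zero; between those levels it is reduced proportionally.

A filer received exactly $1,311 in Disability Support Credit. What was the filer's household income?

$1,311 is 1,311/5,520 of the full $5,520, so 4,209/5,520 of the $16,000 range has been used: income = $335,900 + $16,000 × 4,209/5,520 = $348,100.

$348,100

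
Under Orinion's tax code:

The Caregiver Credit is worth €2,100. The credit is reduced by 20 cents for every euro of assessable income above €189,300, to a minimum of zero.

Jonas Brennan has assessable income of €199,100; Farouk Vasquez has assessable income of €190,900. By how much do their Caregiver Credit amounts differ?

Jonas (€199,100): Caregiver Credit: 20% of the €9,800 excess over €189,300 is €1,960; credit = €2,100 − €1,960 = €140.
Farouk (€190,900): Caregiver Credit: 20% of the €1,600 excess over €189,300 is €320; credit = €2,100 − €320 = €1,780.
Difference: |€140 − €1,780| = €1,640.

€1,640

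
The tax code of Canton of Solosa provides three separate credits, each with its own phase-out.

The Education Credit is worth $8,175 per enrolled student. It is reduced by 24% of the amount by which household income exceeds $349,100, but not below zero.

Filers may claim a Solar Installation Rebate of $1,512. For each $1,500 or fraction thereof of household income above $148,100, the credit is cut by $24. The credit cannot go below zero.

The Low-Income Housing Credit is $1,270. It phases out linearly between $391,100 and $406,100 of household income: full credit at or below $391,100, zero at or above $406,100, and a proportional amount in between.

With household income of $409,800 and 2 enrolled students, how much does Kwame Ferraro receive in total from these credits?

$1,782

Education Credit: base = 2 × $8,175 = $16,350. 24% of the $60,700 excess over $349,100 is $14,568; credit = $16,350 − $14,568 = $1,782.
Solar Installation Rebate: income exceeds $148,100 by $261,700 → 175 increments × $24 = $4,200 ≥ base, so the credit is $0.
Low-Income Housing Credit: $409,800 is at or above $406,100, so the credit is $0.
Total: $1,782 + $0 + $0 = $1,782.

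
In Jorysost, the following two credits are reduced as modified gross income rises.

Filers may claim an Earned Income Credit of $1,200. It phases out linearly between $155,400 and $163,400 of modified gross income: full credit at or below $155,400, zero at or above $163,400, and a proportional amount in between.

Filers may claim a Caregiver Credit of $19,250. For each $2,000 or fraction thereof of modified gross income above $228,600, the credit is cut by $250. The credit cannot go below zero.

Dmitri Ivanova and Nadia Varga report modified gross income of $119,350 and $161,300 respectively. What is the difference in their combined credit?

$885

Dmitri ($119,350): Earned Income Credit: $119,350 is at or below the $155,400 threshold, so the full $1,200 applies. Caregiver Credit: $119,350 is at or below the $228,600 threshold, so the full $19,250 applies. total $1,200 + $19,250 = $20,450
Nadia ($161,300): Earned Income Credit: $161,300 is $5,900 into a $8,000 phase-out range, leaving 2,100/8,000 of the credit: $1,200 × 2,100/8,000 = $315. Caregiver Credit: $161,300 is at or below the $228,600 threshold, so the full $19,250 applies. total $315 + $19,250 = $19,565
Difference: |$20,450 − $19,565| = $885.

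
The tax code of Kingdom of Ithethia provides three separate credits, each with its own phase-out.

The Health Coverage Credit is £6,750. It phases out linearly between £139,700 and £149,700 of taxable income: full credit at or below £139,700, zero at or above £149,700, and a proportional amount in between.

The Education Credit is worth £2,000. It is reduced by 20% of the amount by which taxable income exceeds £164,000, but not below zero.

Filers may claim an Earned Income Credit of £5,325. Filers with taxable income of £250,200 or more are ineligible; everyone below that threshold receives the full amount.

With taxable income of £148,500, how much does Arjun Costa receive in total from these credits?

Health Coverage Credit: £148,500 is £8,800 into a £10,000 phase-out range, leaving 1,200/10,000 of the credit: £6,750 × 1,200/10,000 = £810.
Education Credit: £148,500 is at or below the £164,000 threshold, so the full £2,000 applies.
Earned Income Credit: £148,500 is below the £250,200 cutoff, so the full £5,325 applies.
Total: £810 + £2,000 + £5,325 = £8,135.

£8,135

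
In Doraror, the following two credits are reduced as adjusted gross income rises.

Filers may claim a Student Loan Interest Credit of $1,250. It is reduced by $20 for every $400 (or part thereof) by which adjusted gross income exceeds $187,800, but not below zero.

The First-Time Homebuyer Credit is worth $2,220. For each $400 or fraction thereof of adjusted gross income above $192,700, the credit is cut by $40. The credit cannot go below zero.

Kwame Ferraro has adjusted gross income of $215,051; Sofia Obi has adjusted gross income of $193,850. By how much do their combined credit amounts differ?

Kwame ($215,051): Student Loan Interest Credit: income exceeds $187,800 by $27,251 → 69 increments × $20 = $1,380 ≥ base, so the credit is $0. First-Time Homebuyer Credit: income exceeds $192,700 by $22,351 → 56 increments × $40 = $2,240 ≥ base, so the credit is $0. total $0 + $0 = $0
Sofia ($193,850): Student Loan Interest Credit: income exceeds $187,800 by $6,050, which is 16 full-or-partial $400 increments; reduction = 16 × $20 = $320, leaving $930. First-Time Homebuyer Credit: income exceeds $192,700 by $1,150, which is 3 full-or-partial $400 increments; reduction = 3 × $40 = $120, leaving $2,100. total $930 + $2,100 = $3,030
Difference: |$0 − $3,030| = $3,030.

$3,030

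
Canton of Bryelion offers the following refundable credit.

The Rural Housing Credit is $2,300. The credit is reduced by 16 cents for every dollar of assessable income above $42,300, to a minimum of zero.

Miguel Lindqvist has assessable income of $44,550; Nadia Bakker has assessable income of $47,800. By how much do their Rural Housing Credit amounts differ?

$520

Miguel ($44,550): Rural Housing Credit: 16% of the $2,250 excess over $42,300 is $360; credit = $2,300 − $360 = $1,940.
Nadia ($47,800): Rural Housing Credit: 16% of the $5,500 excess over $42,300 is $880; credit = $2,300 − $880 = $1,420.
Difference: |$1,940 − $1,420| = $520.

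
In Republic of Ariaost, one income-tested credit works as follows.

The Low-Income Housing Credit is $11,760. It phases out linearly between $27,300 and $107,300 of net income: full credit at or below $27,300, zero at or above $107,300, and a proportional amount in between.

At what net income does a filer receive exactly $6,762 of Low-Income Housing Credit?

$6,762 is 6,762/11,760 of the full $11,760, so 4,998/11,760 of the $80,000 range has been used: income = $27,300 + $80,000 × 4,998/11,760 = $61,300.

$61,300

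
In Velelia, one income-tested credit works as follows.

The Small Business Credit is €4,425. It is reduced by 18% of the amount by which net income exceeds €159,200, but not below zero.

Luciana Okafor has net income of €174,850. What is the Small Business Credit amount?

€1,608

Small Business Credit: 18% of the €15,650 excess over €159,200 is €2,817; credit = €4,425 − €2,817 = €1,608.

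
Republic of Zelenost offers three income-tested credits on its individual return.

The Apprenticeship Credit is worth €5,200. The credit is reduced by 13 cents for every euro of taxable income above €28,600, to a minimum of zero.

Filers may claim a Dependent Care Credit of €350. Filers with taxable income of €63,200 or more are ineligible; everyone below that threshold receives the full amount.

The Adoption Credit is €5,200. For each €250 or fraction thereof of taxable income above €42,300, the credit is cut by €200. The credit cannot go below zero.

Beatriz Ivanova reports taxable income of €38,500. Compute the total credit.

€9,463

Apprenticeship Credit: 13% of the €9,900 excess over €28,600 is €1,287; credit = €5,200 − €1,287 = €3,913.
Dependent Care Credit: €38,500 is below the €63,200 cutoff, so the full €350 applies.
Adoption Credit: €38,500 is at or below the €42,300 threshold, so the full €5,200 applies.
Total: €3,913 + €350 + €5,200 = €9,463.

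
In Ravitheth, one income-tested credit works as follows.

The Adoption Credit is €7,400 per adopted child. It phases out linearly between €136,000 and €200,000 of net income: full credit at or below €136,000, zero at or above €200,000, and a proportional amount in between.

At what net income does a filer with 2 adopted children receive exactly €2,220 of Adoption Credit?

Full credit = 2 × €7,400 = €14,800.
€2,220 is 2,220/14,800 of the full €14,800, so 12,580/14,800 of the €64,000 range has been used: income = €136,000 + €64,000 × 12,580/14,800 = €190,400.

€190,400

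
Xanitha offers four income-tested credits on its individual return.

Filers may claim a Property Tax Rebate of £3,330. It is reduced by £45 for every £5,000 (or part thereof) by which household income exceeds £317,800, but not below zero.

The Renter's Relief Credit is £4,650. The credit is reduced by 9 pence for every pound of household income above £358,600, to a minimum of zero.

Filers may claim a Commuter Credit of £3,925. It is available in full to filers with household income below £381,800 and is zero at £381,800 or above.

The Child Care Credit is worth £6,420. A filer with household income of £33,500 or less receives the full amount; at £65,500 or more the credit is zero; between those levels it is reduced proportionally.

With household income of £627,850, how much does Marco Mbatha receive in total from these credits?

Property Tax Rebate: income exceeds £317,800 by £310,050, which is 63 full-or-partial £5,000 increments; reduction = 63 × £45 = £2,835, leaving £495.
Renter's Relief Credit: 9% of the £269,250 excess over £358,600 is £24,232.50 ≥ base, so the credit is £0.
Commuter Credit: £627,850 meets or exceeds the £381,800 cutoff, so the credit is £0.
Child Care Credit: £627,850 is at or above £65,500, so the credit is £0.
Total: £495 + £0 + £0 + £0 = £495.

£495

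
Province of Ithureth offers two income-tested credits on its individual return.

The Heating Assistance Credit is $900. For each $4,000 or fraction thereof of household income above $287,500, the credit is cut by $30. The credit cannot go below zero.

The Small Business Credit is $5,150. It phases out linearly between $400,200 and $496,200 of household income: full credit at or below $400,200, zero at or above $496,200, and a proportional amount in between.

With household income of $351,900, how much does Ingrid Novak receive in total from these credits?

$5,540

Heating Assistance Credit: income exceeds $287,500 by $64,400, which is 17 full-or-partial $4,000 increments; reduction = 17 × $30 = $510, leaving $390.
Small Business Credit: $351,900 is at or below the $400,200 threshold, so the full $5,150 applies.
Total: $390 + $5,150 = $5,540.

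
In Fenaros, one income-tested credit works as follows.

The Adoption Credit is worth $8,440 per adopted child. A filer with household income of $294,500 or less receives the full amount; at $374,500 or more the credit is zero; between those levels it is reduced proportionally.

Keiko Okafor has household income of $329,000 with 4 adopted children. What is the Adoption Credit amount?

$19,201

Adoption Credit: base = 4 × $8,440 = $33,760. $329,000 is $34,500 into a $80,000 phase-out range, leaving 45,500/80,000 of the credit: $33,760 × 45,500/80,000 = $19,201.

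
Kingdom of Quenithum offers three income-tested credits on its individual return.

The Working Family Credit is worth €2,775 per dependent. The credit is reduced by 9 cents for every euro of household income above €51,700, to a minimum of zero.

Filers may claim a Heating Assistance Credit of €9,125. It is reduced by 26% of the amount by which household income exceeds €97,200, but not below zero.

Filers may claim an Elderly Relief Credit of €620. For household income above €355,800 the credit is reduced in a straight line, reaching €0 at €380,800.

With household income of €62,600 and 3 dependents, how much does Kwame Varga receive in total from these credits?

€17,089

Working Family Credit: base = 3 × €2,775 = €8,325. 9% of the €10,900 excess over €51,700 is €981; credit = €8,325 − €981 = €7,344.
Heating Assistance Credit: €62,600 is at or below the €97,200 threshold, so the full €9,125 applies.
Elderly Relief Credit: €62,600 is at or below the €355,800 threshold, so the full €620 applies.
Total: €7,344 + €9,125 + €620 = €17,089.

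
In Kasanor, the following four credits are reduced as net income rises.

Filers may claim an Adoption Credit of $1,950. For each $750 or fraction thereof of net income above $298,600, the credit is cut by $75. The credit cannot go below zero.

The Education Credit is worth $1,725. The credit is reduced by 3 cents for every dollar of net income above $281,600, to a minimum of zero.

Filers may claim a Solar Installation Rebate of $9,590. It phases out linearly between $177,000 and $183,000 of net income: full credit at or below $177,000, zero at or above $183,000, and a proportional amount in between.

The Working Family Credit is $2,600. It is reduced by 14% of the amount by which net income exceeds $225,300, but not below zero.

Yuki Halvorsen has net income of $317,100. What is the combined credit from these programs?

$735

Adoption Credit: income exceeds $298,600 by $18,500, which is 25 full-or-partial $750 increments; reduction = 25 × $75 = $1,875, leaving $75.
Education Credit: 3% of the $35,500 excess over $281,600 is $1,065; credit = $1,725 − $1,065 = $660.
Solar Installation Rebate: $317,100 is at or above $183,000, so the credit is $0.
Working Family Credit: 14% of the $91,800 excess over $225,300 is $12,852 ≥ base, so the credit is $0.
Total: $75 + $660 + $0 + $0 = $735.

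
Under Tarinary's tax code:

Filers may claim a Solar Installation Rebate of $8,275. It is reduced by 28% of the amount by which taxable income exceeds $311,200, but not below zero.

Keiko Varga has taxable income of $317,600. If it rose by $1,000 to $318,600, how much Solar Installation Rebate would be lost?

$280

At $317,600 — 28% of the $6,400 excess over $311,200 is $1,792; credit = $8,275 − $1,792 = $6,483.
At $318,600 — 28% of the $7,400 excess over $311,200 is $2,072; credit = $8,275 − $2,072 = $6,203.
Lost: $6,483 − $6,203 = $280.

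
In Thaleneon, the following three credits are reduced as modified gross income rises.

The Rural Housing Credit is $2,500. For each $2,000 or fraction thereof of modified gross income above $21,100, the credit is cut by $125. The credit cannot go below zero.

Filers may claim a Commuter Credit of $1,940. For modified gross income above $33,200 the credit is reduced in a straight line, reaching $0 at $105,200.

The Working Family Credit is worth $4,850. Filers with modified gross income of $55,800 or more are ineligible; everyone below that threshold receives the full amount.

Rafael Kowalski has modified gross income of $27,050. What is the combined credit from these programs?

Rural Housing Credit: income exceeds $21,100 by $5,950, which is 3 full-or-partial $2,000 increments; reduction = 3 × $125 = $375, leaving $2,125.
Commuter Credit: $27,050 is at or below the $33,200 threshold, so the full $1,940 applies.
Working Family Credit: $27,050 is below the $55,800 cutoff, so the full $4,850 applies.
Total: $2,125 + $1,940 + $4,850 = $8,915.

$8,915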